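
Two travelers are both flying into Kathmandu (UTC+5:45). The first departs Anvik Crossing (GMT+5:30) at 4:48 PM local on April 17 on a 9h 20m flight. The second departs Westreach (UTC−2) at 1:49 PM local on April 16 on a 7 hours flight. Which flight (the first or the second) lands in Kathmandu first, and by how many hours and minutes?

the second, by 21 hours 49 minutes

Flight 1 in UTC: 4:48 PM − 5:30 = 11:18 AM on Apr 17.
+9 hours 20 minutes → arrive 8:38 PM UTC on Apr 17.
Flight 2 in UTC: 1:49 PM + 2:00 = 3:49 PM on Apr 16.
+7 hours → arrive 10:49 PM UTC on Apr 16.
Flight 2 lands earlier by 21 hours 49 minutes.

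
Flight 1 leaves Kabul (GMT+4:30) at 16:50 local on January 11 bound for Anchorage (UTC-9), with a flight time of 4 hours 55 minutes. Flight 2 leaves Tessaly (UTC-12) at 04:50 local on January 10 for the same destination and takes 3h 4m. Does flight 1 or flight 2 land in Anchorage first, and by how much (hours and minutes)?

Flight 1 in UTC: 16:50 − 4:30 = 12:20 on Jan 11.
+4 hours and 55 minutes → arrive 17:15 UTC on Jan 11.
Flight 2 in UTC: 04:50 + 12:00 = 16:50 on Jan 10.
+3 hours 4 minutes → arrive 19:54 UTC on Jan 10.
Flight 2 lands earlier by 21 hours 21 minutes.

the second, by 21 hours 21 minutes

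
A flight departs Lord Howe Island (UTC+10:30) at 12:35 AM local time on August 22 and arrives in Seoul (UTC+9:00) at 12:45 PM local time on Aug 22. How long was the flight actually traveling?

13 hours 40 minutes

Departure in UTC: 12:35 AM − 10:30 = 2:05 PM on Aug 21.
Arrival in UTC: 12:45 PM − 9:00 = 3:45 AM on Aug 22.
Elapsed = 3:45 AM − 2:05 PM (+1 day) = 13 hours 40 minutes.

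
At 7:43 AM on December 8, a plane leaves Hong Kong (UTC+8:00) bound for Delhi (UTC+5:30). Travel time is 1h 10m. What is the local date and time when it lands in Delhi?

6:23 AM on Dec 8

Convert departure to UTC: 7:43 AM − 8:00 = 11:43 PM UTC on Dec 7.
Add 1 hour 10 minutes travel time → 12:53 AM UTC (Dec 8).
Delhi is UTC+5:30, so local arrival = 12:53 AM + 5:30 = 6:23 AM on Dec 8.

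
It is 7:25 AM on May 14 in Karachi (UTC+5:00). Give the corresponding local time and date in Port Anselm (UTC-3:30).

10:55 PM on May 13

Port Anselm is 8:30 behind Karachi.
Shift by the zone difference: 7:25 AM − 8:30 = 10:55 PM on May 13 in Port Anselm.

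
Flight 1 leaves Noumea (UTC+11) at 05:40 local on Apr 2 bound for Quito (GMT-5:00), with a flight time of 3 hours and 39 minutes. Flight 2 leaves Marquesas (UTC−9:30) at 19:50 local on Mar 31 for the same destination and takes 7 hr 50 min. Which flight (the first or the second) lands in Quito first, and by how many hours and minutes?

Flight 1 in UTC: 05:40 − 11:00 = 18:40 on Apr 1.
+3 hours and 39 minutes → arrive 22:19 UTC on Apr 1.
Flight 2 in UTC: 19:50 + 9:30 = 05:20 on Apr 1.
+7 hours and 50 minutes → arrive 13:10 UTC on Apr 1.
Flight 2 lands earlier by 9 hours 9 minutes.

the second, by 9 hours 9 minutes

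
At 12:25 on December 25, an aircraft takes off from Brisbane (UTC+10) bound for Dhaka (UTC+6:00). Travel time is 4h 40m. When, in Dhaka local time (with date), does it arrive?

Convert departure to UTC: 12:25 − 10:00 = 02:25 UTC on Dec 25.
Add 4 hours and 40 minutes travel time → 07:05 UTC.
Dhaka is UTC+6:00, so local arrival = 07:05 + 6:00 = 13:05 on Dec 25.

13:05 on December 25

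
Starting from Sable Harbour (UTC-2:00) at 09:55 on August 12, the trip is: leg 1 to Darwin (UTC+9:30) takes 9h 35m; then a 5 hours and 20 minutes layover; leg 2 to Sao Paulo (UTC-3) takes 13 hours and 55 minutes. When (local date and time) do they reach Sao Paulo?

Convert departure to UTC: 09:55 + 2:00 = 11:55 UTC on Aug 12.
Add 9 hours and 35 minutes leg 1 → 21:30 UTC.
Add 5 hours 20 minutes layover in Darwin → 02:50 UTC (Aug 13).
Add 13 hours 55 minutes leg 2 → 16:45 UTC.
Sao Paulo is UTC−3:00, so local arrival = 16:45 − 3:00 = 13:45 on Aug 13.

13:45 on August 13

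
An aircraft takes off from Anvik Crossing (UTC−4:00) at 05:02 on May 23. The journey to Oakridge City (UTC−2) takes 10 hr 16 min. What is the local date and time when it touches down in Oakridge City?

17:18 on May 23

Convert departure to UTC: 05:02 + 4:00 = 09:02 UTC on May 23.
Add 10 hours and 16 minutes travel time → 19:18 UTC.
Oakridge City is UTC−2:00, so local arrival = 19:18 − 2:00 = 17:18 on May 23.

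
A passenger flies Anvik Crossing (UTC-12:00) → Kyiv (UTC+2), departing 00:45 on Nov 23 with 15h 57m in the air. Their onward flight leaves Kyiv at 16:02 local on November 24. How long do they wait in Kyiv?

9 hours 20 minutes

Convert departure to UTC: 00:45 + 12:00 = 12:45 UTC on Nov 23.
Add 15 hours and 57 minutes flight time → 04:42 UTC (Nov 24).
Kyiv is UTC+2:00, so local arrival = 04:42 + 2:00 = 06:42 on Nov 24.
Layover = 16:02 − 06:42 = 9 hours 20 minutes.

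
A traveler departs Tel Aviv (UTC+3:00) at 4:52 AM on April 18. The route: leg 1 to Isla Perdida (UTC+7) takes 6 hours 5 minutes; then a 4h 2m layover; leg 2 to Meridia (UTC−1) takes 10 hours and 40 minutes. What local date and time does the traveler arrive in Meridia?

Convert departure to UTC: 4:52 AM − 3:00 = 1:52 AM UTC on Apr 18.
Add 6 hours and 5 minutes leg 1 → 7:57 AM UTC.
Add 4 hours 2 minutes layover in Isla Perdida → 11:59 AM UTC.
Add 10 hours and 40 minutes leg 2 → 10:39 PM UTC.
Meridia is UTC−1:00, so local arrival = 10:39 PM − 1:00 = 9:39 PM on Apr 18.

9:39 PM on Apr 18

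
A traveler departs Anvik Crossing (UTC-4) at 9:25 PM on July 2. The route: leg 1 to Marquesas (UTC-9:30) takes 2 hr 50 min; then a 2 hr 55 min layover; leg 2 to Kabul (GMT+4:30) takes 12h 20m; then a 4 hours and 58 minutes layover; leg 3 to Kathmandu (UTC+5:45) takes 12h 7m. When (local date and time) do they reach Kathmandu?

6:20 PM on July 4

Convert departure to UTC: 9:25 PM + 4:00 = 1:25 AM UTC on Jul 3.
Add 2 hours 50 minutes leg 1 → 4:15 AM UTC.
Add 2 hours 55 minutes layover in Marquesas → 7:10 AM UTC.
Add 12 hours 20 minutes leg 2 → 7:30 PM UTC.
Add 4 hours and 58 minutes layover in Kabul → 12:28 AM UTC (Jul 4).
Add 12 hours and 7 minutes leg 3 → 12:35 PM UTC.
Kathmandu is UTC+5:45, so local arrival = 12:35 PM + 5:45 = 6:20 PM on Jul 4.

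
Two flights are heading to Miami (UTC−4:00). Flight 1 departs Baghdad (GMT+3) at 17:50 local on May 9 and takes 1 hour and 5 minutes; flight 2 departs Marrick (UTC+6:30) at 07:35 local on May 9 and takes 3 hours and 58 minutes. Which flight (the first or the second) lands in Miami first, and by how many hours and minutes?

Flight 1 in UTC: 17:50 − 3:00 = 14:50 on May 9.
+1 hour and 5 minutes → arrive 15:55 UTC on May 9.
Flight 2 in UTC: 07:35 − 6:30 = 01:05 on May 9.
+3 hours 58 minutes → arrive 05:03 UTC on May 9.
Flight 2 lands earlier by 10 hours 52 minutes.

the second, by 10 hours 52 minutes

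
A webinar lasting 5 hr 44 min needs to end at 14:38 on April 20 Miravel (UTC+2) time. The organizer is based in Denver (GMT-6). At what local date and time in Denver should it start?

Target end time in UTC: 14:38 − 2:00 = 12:38 on Apr 20.
Subtract 5 hours 44 minutes → start 06:54 UTC on Apr 20.
Denver is UTC−6:00: 06:54 − 6:00 = 00:54 on Apr 20.

00:54 on Apr 20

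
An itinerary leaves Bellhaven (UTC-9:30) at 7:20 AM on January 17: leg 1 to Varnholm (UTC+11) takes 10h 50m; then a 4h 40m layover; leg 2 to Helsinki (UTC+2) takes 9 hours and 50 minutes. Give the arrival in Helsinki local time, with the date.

8:10 PM on Jan 18

Convert departure to UTC: 7:20 AM + 9:30 = 4:50 PM UTC on Jan 17.
Add 10 hours 50 minutes leg 1 → 3:40 AM UTC (Jan 18).
Add 4 hours and 40 minutes layover in Varnholm → 8:20 AM UTC.
Add 9 hours 50 minutes leg 2 → 6:10 PM UTC.
Helsinki is UTC+2:00, so local arrival = 6:10 PM + 2:00 = 8:10 PM on Jan 18.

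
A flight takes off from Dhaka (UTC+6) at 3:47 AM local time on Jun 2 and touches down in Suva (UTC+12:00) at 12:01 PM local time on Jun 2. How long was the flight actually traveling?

Departure in UTC: 3:47 AM − 6:00 = 9:47 PM on Jun 1.
Arrival in UTC: 12:01 PM − 12:00 = 12:01 AM on Jun 2.
Elapsed = 12:01 AM − 9:47 PM (+1 day) = 2 hours 14 minutes.

2 hours 14 minutes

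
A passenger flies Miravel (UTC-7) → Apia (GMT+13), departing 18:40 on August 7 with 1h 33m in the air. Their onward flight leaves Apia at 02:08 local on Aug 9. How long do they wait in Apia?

9 hours 55 minutes

Convert departure to UTC: 18:40 + 7:00 = 01:40 UTC on Aug 8.
Add 1 hour and 33 minutes flight time → 03:13 UTC.
Apia is UTC+13:00, so local arrival = 03:13 + 13:00 = 16:13 on Aug 8.
Layover = 02:08 − 16:13 (+1 day) = 9 hours 55 minutes.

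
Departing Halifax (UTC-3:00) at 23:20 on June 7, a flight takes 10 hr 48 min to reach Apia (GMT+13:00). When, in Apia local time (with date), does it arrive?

Convert departure to UTC: 23:20 + 3:00 = 02:20 UTC on Jun 8.
Add 10 hours and 48 minutes travel time → 13:08 UTC.
Apia is UTC+13:00, so local arrival = 13:08 + 13:00 = 02:08 on Jun 9.

02:08 on Jun 9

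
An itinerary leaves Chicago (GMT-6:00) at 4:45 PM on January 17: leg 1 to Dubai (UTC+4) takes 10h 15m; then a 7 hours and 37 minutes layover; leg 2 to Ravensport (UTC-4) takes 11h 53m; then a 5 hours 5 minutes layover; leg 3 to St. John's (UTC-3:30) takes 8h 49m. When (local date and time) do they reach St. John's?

2:54 PM on Jan 19

Convert departure to UTC: 4:45 PM + 6:00 = 10:45 PM UTC on Jan 17.
Add 10 hours and 15 minutes leg 1 → 9:00 AM UTC (Jan 18).
Add 7 hours 37 minutes layover in Dubai → 4:37 PM UTC.
Add 11 hours 53 minutes leg 2 → 4:30 AM UTC (Jan 19).
Add 5 hours 5 minutes layover in Ravensport → 9:35 AM UTC.
Add 8 hours 49 minutes leg 3 → 6:24 PM UTC.
St. John's is UTC−3:30, so local arrival = 6:24 PM − 3:30 = 2:54 PM on Jan 19.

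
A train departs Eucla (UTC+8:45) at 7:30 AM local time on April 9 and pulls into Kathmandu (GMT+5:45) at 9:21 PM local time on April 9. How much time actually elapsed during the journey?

16 hours 51 minutes

Kathmandu is 3:00 behind Eucla.
Clock-face elapsed time (ignoring zones) is 13 hours 51 minutes.
Actual elapsed = 13 hours 51 minutes + 3:00 = 16 hours 51 minutes.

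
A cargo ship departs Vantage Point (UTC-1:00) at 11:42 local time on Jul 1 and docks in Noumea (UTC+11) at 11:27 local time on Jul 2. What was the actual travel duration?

11 hours 45 minutes

Noumea is 12:00 ahead of Vantage Point.
Clock-face elapsed time (ignoring zones) is 23 hours 45 minutes.
Actual elapsed = 23 hours 45 minutes − 12:00 = 11 hours 45 minutes.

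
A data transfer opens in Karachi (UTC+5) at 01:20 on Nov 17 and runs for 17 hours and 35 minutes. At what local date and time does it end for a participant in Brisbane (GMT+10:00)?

Convert start to UTC: 01:20 − 5:00 = 20:20 UTC on Nov 16.
Add 17 hours 35 minutes duration → 13:55 UTC (Nov 17).
Brisbane is UTC+10:00, so local end time = 13:55 + 10:00 = 23:55 on Nov 17.

23:55 on November 17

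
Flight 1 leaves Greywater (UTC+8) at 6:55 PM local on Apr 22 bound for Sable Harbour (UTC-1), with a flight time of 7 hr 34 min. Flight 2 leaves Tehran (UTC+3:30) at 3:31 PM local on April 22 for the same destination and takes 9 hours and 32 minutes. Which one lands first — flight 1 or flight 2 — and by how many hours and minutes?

Flight 1 in UTC: 6:55 PM − 8:00 = 10:55 AM on Apr 22.
+7 hours 34 minutes → arrive 6:29 PM UTC on Apr 22.
Flight 2 in UTC: 3:31 PM − 3:30 = 12:01 PM on Apr 22.
+9 hours and 32 minutes → arrive 9:33 PM UTC on Apr 22.
Flight 1 lands earlier by 3 hours 4 minutes.

the first, by 3 hours 4 minutes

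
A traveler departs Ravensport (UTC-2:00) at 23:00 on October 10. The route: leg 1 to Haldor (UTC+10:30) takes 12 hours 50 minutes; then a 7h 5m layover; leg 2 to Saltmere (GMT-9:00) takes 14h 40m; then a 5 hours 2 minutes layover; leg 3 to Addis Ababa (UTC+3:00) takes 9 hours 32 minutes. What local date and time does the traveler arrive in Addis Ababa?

Convert departure to UTC: 23:00 + 2:00 = 01:00 UTC on Oct 11.
Add 12 hours and 50 minutes leg 1 → 13:50 UTC.
Add 7 hours 5 minutes layover in Haldor → 20:55 UTC.
Add 14 hours 40 minutes leg 2 → 11:35 UTC (Oct 12).
Add 5 hours 2 minutes layover in Saltmere → 16:37 UTC.
Add 9 hours 32 minutes leg 3 → 02:09 UTC (Oct 13).
Addis Ababa is UTC+3:00, so local arrival = 02:09 + 3:00 = 05:09 on Oct 13.

05:09 on October 13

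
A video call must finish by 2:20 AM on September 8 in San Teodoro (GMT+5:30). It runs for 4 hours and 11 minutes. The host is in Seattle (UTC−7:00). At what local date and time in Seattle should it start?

Target end time in UTC: 2:20 AM − 5:30 = 8:50 PM on Sep 7.
Subtract 4 hours and 11 minutes → start 4:39 PM UTC on Sep 7.
Seattle is UTC−7:00: 4:39 PM − 7:00 = 9:39 AM on Sep 7.

9:39 AM on September 7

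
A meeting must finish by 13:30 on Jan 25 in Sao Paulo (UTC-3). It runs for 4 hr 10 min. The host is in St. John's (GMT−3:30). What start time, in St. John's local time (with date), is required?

Target end time in UTC: 13:30 + 3:00 = 16:30 on Jan 25.
Subtract 4 hours 10 minutes → start 12:20 UTC on Jan 25.
St. John's is UTC−3:30: 12:20 − 3:30 = 08:50 on Jan 25.

08:50 on Jan 25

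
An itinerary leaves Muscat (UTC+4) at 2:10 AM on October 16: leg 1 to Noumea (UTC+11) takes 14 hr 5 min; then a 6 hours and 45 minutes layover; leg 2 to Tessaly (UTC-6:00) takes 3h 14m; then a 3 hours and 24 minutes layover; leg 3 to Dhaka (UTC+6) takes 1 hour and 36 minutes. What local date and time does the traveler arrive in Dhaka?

Convert departure to UTC: 2:10 AM − 4:00 = 10:10 PM UTC on Oct 15.
Add 14 hours 5 minutes leg 1 → 12:15 PM UTC (Oct 16).
Add 6 hours and 45 minutes layover in Noumea → 7:00 PM UTC.
Add 3 hours 14 minutes leg 2 → 10:14 PM UTC.
Add 3 hours 24 minutes layover in Tessaly → 1:38 AM UTC (Oct 17).
Add 1 hour 36 minutes leg 3 → 3:14 AM UTC.
Dhaka is UTC+6:00, so local arrival = 3:14 AM + 6:00 = 9:14 AM on Oct 17.

9:14 AM on Oct 17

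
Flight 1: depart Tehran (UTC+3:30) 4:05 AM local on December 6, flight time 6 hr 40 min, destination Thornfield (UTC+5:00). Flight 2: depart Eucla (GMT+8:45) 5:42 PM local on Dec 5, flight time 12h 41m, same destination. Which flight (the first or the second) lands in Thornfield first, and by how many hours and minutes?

Flight 1 in UTC: 4:05 AM − 3:30 = 12:35 AM on Dec 6.
+6 hours and 40 minutes → arrive 7:15 AM UTC on Dec 6.
Flight 2 in UTC: 5:42 PM − 8:45 = 8:57 AM on Dec 5.
+12 hours 41 minutes → arrive 9:38 PM UTC on Dec 5.
Flight 2 lands earlier by 9 hours 37 minutes.

the second, by 9 hours 37 minutes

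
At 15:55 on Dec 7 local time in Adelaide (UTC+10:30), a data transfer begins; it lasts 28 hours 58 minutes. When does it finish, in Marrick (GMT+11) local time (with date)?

21:23 on December 8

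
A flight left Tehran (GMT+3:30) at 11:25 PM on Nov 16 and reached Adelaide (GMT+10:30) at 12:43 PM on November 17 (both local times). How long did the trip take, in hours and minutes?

6 hours 18 minutes

Departure in UTC: 11:25 PM − 3:30 = 7:55 PM on Nov 16.
Arrival in UTC: 12:43 PM − 10:30 = 2:13 AM on Nov 17.
Elapsed = 2:13 AM − 7:55 PM (+1 day) = 6 hours 18 minutes.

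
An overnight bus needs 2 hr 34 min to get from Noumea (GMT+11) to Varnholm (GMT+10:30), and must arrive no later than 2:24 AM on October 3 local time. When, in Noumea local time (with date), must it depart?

12:20 AM on Oct 3

Target arrival in UTC: 2:24 AM − 10:30 = 3:54 PM on Oct 2.
Subtract 2 hours 34 minutes → departure 1:20 PM UTC on Oct 2.
Noumea is UTC+11:00: 1:20 PM + 11:00 = 12:20 AM on Oct 3.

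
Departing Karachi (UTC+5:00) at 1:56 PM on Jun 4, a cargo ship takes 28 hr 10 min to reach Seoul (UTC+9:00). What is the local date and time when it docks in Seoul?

10:06 PM on June 5

Convert departure to UTC: 1:56 PM − 5:00 = 8:56 AM UTC on Jun 4.
Add 28 hours and 10 minutes travel time → 1:06 PM UTC (Jun 5).
Seoul is UTC+9:00, so local arrival = 1:06 PM + 9:00 = 10:06 PM on Jun 5.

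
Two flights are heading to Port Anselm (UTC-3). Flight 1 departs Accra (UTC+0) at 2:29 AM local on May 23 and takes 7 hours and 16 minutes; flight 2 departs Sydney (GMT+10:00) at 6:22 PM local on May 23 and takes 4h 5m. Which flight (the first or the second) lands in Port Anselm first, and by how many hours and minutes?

Flight 1 departs at 2:29 AM UTC (May 23).
+7 hours 16 minutes → arrive 9:45 AM UTC on May 23.
Flight 2 in UTC: 6:22 PM − 10:00 = 8:22 AM on May 23.
+4 hours 5 minutes → arrive 12:27 PM UTC on May 23.
Flight 1 lands earlier by 2 hours 42 minutes.

the first, by 2 hours 42 minutes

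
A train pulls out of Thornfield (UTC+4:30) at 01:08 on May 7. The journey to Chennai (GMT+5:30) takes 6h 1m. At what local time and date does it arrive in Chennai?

Convert departure to UTC: 01:08 − 4:30 = 20:38 UTC on May 6.
Add 6 hours and 1 minute travel time → 02:39 UTC (May 7).
Chennai is UTC+5:30, so local arrival = 02:39 + 5:30 = 08:09 on May 7.

08:09 on May 7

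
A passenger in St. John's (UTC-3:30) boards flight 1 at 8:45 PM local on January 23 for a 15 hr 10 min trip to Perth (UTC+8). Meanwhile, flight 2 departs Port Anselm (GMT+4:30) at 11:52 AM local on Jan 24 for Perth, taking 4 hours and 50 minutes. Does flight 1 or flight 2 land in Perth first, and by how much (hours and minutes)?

the second, by 3 hours 13 minutes

Flight 1 in UTC: 8:45 PM + 3:30 = 12:15 AM on Jan 24.
+15 hours and 10 minutes → arrive 3:25 PM UTC on Jan 24.
Flight 2 in UTC: 11:52 AM − 4:30 = 7:22 AM on Jan 24.
+4 hours 50 minutes → arrive 12:12 PM UTC on Jan 24.
Flight 2 lands earlier by 3 hours 13 minutes.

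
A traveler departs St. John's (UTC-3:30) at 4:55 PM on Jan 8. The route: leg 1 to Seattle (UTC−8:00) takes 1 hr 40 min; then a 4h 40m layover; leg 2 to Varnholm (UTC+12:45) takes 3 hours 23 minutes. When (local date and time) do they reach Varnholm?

6:53 PM on Jan 9

Convert departure to UTC: 4:55 PM + 3:30 = 8:25 PM UTC on Jan 8.
Add 1 hour and 40 minutes leg 1 → 10:05 PM UTC.
Add 4 hours 40 minutes layover in Seattle → 2:45 AM UTC (Jan 9).
Add 3 hours 23 minutes leg 2 → 6:08 AM UTC.
Varnholm is UTC+12:45, so local arrival = 6:08 AM + 12:45 = 6:53 PM on Jan 9.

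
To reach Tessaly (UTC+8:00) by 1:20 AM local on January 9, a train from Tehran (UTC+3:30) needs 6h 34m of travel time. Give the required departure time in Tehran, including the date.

Target arrival in UTC: 1:20 AM − 8:00 = 5:20 PM on Jan 8.
Subtract 6 hours and 34 minutes → departure 10:46 AM UTC on Jan 8.
Tehran is UTC+3:30: 10:46 AM + 3:30 = 2:16 PM on Jan 8.

2:16 PM on Jan 8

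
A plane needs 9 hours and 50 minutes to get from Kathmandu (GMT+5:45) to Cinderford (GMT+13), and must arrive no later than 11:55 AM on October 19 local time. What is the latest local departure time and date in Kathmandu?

Target arrival in UTC: 11:55 AM − 13:00 = 10:55 PM on Oct 18.
Subtract 9 hours and 50 minutes → departure 1:05 PM UTC on Oct 18.
Kathmandu is UTC+5:45: 1:05 PM + 5:45 = 6:50 PM on Oct 18.

6:50 PM on October 18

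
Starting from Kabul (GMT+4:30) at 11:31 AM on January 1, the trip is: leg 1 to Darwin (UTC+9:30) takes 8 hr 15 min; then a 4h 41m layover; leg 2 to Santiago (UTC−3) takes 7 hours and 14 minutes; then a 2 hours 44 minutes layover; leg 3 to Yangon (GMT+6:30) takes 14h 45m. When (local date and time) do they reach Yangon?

3:10 AM on Jan 3

Convert departure to UTC: 11:31 AM − 4:30 = 7:01 AM UTC on Jan 1.
Add 8 hours 15 minutes leg 1 → 3:16 PM UTC.
Add 4 hours and 41 minutes layover in Darwin → 7:57 PM UTC.
Add 7 hours 14 minutes leg 2 → 3:11 AM UTC (Jan 2).
Add 2 hours 44 minutes layover in Santiago → 5:55 AM UTC.
Add 14 hours 45 minutes leg 3 → 8:40 PM UTC.
Yangon is UTC+6:30, so local arrival = 8:40 PM + 6:30 = 3:10 AM on Jan 3.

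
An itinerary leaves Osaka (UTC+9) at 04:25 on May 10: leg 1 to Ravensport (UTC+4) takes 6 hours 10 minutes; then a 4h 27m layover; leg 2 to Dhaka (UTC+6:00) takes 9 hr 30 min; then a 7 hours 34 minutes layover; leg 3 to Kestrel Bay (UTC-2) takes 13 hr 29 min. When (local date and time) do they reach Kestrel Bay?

Convert departure to UTC: 04:25 − 9:00 = 19:25 UTC on May 9.
Add 6 hours 10 minutes leg 1 → 01:35 UTC (May 10).
Add 4 hours and 27 minutes layover in Ravensport → 06:02 UTC.
Add 9 hours and 30 minutes leg 2 → 15:32 UTC.
Add 7 hours and 34 minutes layover in Dhaka → 23:06 UTC.
Add 13 hours 29 minutes leg 3 → 12:35 UTC (May 11).
Kestrel Bay is UTC−2:00, so local arrival = 12:35 − 2:00 = 10:35 on May 11.

10:35 on May 11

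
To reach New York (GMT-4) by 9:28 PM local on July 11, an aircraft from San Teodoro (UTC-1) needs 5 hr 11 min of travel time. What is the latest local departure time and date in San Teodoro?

Target arrival in UTC: 9:28 PM + 4:00 = 1:28 AM on Jul 12.
Subtract 5 hours and 11 minutes → departure 8:17 PM UTC on Jul 11.
San Teodoro is UTC−1:00: 8:17 PM − 1:00 = 7:17 PM on Jul 11.

7:17 PM on July 11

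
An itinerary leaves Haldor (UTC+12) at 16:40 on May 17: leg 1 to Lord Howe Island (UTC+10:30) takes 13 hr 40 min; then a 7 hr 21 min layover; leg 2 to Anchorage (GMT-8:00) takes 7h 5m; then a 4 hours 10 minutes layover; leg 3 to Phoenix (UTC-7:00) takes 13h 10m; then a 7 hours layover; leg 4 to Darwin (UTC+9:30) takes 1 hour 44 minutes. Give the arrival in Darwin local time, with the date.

Convert departure to UTC: 16:40 − 12:00 = 04:40 UTC on May 17.
Add 13 hours 40 minutes leg 1 → 18:20 UTC.
Add 7 hours 21 minutes layover in Lord Howe Island → 01:41 UTC (May 18).
Add 7 hours and 5 minutes leg 2 → 08:46 UTC.
Add 4 hours 10 minutes layover in Anchorage → 12:56 UTC.
Add 13 hours 10 minutes leg 3 → 02:06 UTC (May 19).
Add 7 hours layover in Phoenix → 09:06 UTC.
Add 1 hour 44 minutes leg 4 → 10:50 UTC.
Darwin is UTC+9:30, so local arrival = 10:50 + 9:30 = 20:20 on May 19.

20:20 on May 19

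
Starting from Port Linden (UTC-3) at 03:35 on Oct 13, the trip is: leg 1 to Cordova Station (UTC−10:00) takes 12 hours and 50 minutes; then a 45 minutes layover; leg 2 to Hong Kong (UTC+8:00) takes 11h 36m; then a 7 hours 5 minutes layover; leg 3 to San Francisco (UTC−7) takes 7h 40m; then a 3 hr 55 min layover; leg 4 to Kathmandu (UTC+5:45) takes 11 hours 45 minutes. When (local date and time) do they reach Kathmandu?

19:56 on Oct 15

Convert departure to UTC: 03:35 + 3:00 = 06:35 UTC on Oct 13.
Add 12 hours and 50 minutes leg 1 → 19:25 UTC.
Add 45 minutes layover in Cordova Station → 20:10 UTC.
Add 11 hours and 36 minutes leg 2 → 07:46 UTC (Oct 14).
Add 7 hours and 5 minutes layover in Hong Kong → 14:51 UTC.
Add 7 hours and 40 minutes leg 3 → 22:31 UTC.
Add 3 hours 55 minutes layover in San Francisco → 02:26 UTC (Oct 15).
Add 11 hours 45 minutes leg 4 → 14:11 UTC.
Kathmandu is UTC+5:45, so local arrival = 14:11 + 5:45 = 19:56 on Oct 15.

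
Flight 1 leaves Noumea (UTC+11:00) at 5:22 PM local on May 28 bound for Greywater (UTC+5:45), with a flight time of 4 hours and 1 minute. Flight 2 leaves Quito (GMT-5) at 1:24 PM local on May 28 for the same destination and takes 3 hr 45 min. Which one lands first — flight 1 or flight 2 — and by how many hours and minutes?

Flight 1 in UTC: 5:22 PM − 11:00 = 6:22 AM on May 28.
+4 hours 1 minute → arrive 10:23 AM UTC on May 28.
Flight 2 in UTC: 1:24 PM + 5:00 = 6:24 PM on May 28.
+3 hours and 45 minutes → arrive 10:09 PM UTC on May 28.
Flight 1 lands earlier by 11 hours 46 minutes.

the first, by 11 hours 46 minutes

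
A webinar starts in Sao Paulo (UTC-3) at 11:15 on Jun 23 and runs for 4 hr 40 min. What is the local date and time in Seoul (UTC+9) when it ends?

Convert start to UTC: 11:15 + 3:00 = 14:15 UTC on Jun 23.
Add 4 hours and 40 minutes duration → 18:55 UTC.
Seoul is UTC+9:00, so local end time = 18:55 + 9:00 = 03:55 on Jun 24.

03:55 on June 24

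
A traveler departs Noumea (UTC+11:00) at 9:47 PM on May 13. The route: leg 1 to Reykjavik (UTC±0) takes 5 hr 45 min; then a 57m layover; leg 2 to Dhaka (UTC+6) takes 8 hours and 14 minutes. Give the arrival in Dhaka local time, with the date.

7:43 AM on May 14

Convert departure to UTC: 9:47 PM − 11:00 = 10:47 AM UTC on May 13.
Add 5 hours and 45 minutes leg 1 → 4:32 PM UTC.
Add 57 minutes layover in Reykjavik → 5:29 PM UTC.
Add 8 hours 14 minutes leg 2 → 1:43 AM UTC (May 14).
Dhaka is UTC+6:00, so local arrival = 1:43 AM + 6:00 = 7:43 AM on May 14.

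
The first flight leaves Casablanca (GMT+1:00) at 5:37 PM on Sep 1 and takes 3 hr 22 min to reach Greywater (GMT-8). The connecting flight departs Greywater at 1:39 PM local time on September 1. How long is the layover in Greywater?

Convert departure to UTC: 5:37 PM − 1:00 = 4:37 PM UTC on Sep 1.
Add 3 hours 22 minutes flight time → 7:59 PM UTC.
Greywater is UTC−8:00, so local arrival = 7:59 PM − 8:00 = 11:59 AM on Sep 1.
Layover = 1:39 PM − 11:59 AM = 1 hour 40 minutes.

1 hour 40 minutes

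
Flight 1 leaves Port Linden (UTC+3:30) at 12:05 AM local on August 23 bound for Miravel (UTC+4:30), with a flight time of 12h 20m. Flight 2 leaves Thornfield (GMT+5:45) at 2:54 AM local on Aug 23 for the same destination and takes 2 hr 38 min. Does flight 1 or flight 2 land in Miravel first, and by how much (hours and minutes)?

the second, by 9 hours 8 minutes

Flight 1 in UTC: 12:05 AM − 3:30 = 8:35 PM on Aug 22.
+12 hours 20 minutes → arrive 8:55 AM UTC on Aug 23.
Flight 2 in UTC: 2:54 AM − 5:45 = 9:09 PM on Aug 22.
+2 hours 38 minutes → arrive 11:47 PM UTC on Aug 22.
Flight 2 lands earlier by 9 hours 8 minutes.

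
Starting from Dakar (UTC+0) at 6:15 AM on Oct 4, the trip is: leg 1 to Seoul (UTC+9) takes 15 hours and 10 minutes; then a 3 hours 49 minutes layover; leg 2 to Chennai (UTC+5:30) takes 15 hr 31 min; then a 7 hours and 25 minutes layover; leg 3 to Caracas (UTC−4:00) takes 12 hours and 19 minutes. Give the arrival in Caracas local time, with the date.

8:29 AM on October 6

Dakar is at UTC+0, so departure is already 6:15 AM UTC on Oct 4.
Add 15 hours and 10 minutes leg 1 → 9:25 PM UTC.
Add 3 hours 49 minutes layover in Seoul → 1:14 AM UTC (Oct 5).
Add 15 hours and 31 minutes leg 2 → 4:45 PM UTC.
Add 7 hours and 25 minutes layover in Chennai → 12:10 AM UTC (Oct 6).
Add 12 hours and 19 minutes leg 3 → 12:29 PM UTC.
Caracas is UTC−4:00, so local arrival = 12:29 PM − 4:00 = 8:29 AM on Oct 6.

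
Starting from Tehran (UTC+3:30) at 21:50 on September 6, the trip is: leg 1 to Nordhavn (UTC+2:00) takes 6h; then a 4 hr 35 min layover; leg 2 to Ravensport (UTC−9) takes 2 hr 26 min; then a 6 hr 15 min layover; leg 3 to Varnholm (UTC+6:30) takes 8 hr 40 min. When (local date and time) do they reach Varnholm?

04:46 on September 8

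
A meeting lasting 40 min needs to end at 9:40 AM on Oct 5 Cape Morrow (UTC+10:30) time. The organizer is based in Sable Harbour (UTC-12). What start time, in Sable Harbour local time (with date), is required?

Target end time in UTC: 9:40 AM − 10:30 = 11:10 PM on Oct 4.
Subtract 40 minutes → start 10:30 PM UTC on Oct 4.
Sable Harbour is UTC−12:00: 10:30 PM − 12:00 = 10:30 AM on Oct 4.

10:30 AM on Oct 4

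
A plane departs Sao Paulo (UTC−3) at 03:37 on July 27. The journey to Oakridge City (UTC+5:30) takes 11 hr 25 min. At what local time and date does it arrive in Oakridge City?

23:32 on July 27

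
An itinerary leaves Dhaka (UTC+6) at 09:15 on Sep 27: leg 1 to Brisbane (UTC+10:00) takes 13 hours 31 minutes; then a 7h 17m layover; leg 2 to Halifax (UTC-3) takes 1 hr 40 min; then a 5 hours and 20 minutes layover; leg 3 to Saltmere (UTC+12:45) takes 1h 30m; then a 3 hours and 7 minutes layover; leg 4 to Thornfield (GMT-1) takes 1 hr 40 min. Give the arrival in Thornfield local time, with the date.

Convert departure to UTC: 09:15 − 6:00 = 03:15 UTC on Sep 27.
Add 13 hours and 31 minutes leg 1 → 16:46 UTC.
Add 7 hours 17 minutes layover in Brisbane → 00:03 UTC (Sep 28).
Add 1 hour and 40 minutes leg 2 → 01:43 UTC.
Add 5 hours and 20 minutes layover in Halifax → 07:03 UTC.
Add 1 hour 30 minutes leg 3 → 08:33 UTC.
Add 3 hours and 7 minutes layover in Saltmere → 11:40 UTC.
Add 1 hour 40 minutes leg 4 → 13:20 UTC.
Thornfield is UTC−1:00, so local arrival = 13:20 − 1:00 = 12:20 on Sep 28.

12:20 on Sep 28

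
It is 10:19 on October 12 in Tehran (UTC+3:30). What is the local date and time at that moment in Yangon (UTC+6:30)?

13:19 on October 12

Yangon is 3:00 ahead of Tehran.
Shift by the zone difference: 10:19 + 3:00 = 13:19 on Oct 12 in Yangon.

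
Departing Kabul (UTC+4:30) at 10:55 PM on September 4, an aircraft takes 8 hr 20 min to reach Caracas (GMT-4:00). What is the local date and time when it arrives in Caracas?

10:45 PM on Sep 4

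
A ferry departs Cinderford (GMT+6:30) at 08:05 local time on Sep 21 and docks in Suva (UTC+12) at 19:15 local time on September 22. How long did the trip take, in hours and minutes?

29 hours 40 minutes

Suva is 5:30 ahead of Cinderford.
Clock-face elapsed time (ignoring zones) is 35 hours 10 minutes.
Actual elapsed = 35 hours 10 minutes − 5:30 = 29 hours 40 minutes.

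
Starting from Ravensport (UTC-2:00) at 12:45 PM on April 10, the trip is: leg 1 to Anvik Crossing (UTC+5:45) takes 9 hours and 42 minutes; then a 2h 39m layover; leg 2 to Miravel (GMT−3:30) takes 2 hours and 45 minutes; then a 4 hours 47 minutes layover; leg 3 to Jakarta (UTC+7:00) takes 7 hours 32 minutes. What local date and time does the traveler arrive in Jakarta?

Convert departure to UTC: 12:45 PM + 2:00 = 2:45 PM UTC on Apr 10.
Add 9 hours 42 minutes leg 1 → 12:27 AM UTC (Apr 11).
Add 2 hours 39 minutes layover in Anvik Crossing → 3:06 AM UTC.
Add 2 hours 45 minutes leg 2 → 5:51 AM UTC.
Add 4 hours and 47 minutes layover in Miravel → 10:38 AM UTC.
Add 7 hours and 32 minutes leg 3 → 6:10 PM UTC.
Jakarta is UTC+7:00, so local arrival = 6:10 PM + 7:00 = 1:10 AM on Apr 12.

1:10 AM on Apr 12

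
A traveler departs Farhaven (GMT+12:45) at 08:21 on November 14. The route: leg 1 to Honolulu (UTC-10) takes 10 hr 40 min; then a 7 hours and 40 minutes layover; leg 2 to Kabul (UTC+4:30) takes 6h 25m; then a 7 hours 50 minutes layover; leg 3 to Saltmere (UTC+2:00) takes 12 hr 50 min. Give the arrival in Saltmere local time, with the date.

19:01 on November 15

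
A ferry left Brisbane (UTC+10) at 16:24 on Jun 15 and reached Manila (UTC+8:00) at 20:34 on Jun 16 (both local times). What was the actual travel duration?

30 hours 10 minutes

Departure in UTC: 16:24 − 10:00 = 06:24 on Jun 15.
Arrival in UTC: 20:34 − 8:00 = 12:34 on Jun 16.
Elapsed = 12:34 − 06:24 (+1 day) = 30 hours 10 minutes.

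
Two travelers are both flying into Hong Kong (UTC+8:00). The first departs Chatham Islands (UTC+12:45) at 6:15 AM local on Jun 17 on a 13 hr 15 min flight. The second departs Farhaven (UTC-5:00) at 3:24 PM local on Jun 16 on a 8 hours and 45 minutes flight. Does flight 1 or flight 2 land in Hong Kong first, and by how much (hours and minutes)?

the second, by 1 hour 36 minutes

Flight 1 in UTC: 6:15 AM − 12:45 = 5:30 PM on Jun 16.
+13 hours and 15 minutes → arrive 6:45 AM UTC on Jun 17.
Flight 2 in UTC: 3:24 PM + 5:00 = 8:24 PM on Jun 16.
+8 hours 45 minutes → arrive 5:09 AM UTC on Jun 17.
Flight 2 lands earlier by 1 hour 36 minutes.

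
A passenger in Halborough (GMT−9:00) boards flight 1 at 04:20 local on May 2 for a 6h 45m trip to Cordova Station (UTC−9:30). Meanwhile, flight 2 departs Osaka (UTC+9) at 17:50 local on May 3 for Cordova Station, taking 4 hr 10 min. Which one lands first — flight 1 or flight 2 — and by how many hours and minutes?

the first, by 16 hours 55 minutes

Flight 1 in UTC: 04:20 + 9:00 = 13:20 on May 2.
+6 hours and 45 minutes → arrive 20:05 UTC on May 2.
Flight 2 in UTC: 17:50 − 9:00 = 08:50 on May 3.
+4 hours and 10 minutes → arrive 13:00 UTC on May 3.
Flight 1 lands earlier by 16 hours 55 minutes.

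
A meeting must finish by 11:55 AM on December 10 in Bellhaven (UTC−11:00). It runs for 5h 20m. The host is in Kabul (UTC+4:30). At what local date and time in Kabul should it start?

10:05 PM on Dec 10

Target end time in UTC: 11:55 AM + 11:00 = 10:55 PM on Dec 10.
Subtract 5 hours 20 minutes → start 5:35 PM UTC on Dec 10.
Kabul is UTC+4:30: 5:35 PM + 4:30 = 10:05 PM on Dec 10.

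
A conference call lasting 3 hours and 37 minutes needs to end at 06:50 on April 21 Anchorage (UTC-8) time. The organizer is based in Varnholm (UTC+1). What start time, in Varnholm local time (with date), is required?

Target end time in UTC: 06:50 + 8:00 = 14:50 on Apr 21.
Subtract 3 hours 37 minutes → start 11:13 UTC on Apr 21.
Varnholm is UTC+1:00: 11:13 + 1:00 = 12:13 on Apr 21.

12:13 on April 21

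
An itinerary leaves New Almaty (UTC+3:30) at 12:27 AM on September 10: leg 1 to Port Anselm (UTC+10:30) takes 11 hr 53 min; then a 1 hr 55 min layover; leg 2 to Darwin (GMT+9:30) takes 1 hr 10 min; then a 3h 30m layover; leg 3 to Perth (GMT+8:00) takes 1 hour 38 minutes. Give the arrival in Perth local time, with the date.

1:03 AM on September 11

Convert departure to UTC: 12:27 AM − 3:30 = 8:57 PM UTC on Sep 9.
Add 11 hours and 53 minutes leg 1 → 8:50 AM UTC (Sep 10).
Add 1 hour and 55 minutes layover in Port Anselm → 10:45 AM UTC.
Add 1 hour 10 minutes leg 2 → 11:55 AM UTC.
Add 3 hours and 30 minutes layover in Darwin → 3:25 PM UTC.
Add 1 hour 38 minutes leg 3 → 5:03 PM UTC.
Perth is UTC+8:00, so local arrival = 5:03 PM + 8:00 = 1:03 AM on Sep 11.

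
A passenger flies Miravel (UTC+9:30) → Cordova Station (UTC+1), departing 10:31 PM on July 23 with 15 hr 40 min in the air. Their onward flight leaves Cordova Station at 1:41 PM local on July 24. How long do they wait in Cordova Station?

8 hours

Convert departure to UTC: 10:31 PM − 9:30 = 1:01 PM UTC on Jul 23.
Add 15 hours 40 minutes flight time → 4:41 AM UTC (Jul 24).
Cordova Station is UTC+1:00, so local arrival = 4:41 AM + 1:00 = 5:41 AM on Jul 24.
Layover = 1:41 PM − 5:41 AM = 8 hours.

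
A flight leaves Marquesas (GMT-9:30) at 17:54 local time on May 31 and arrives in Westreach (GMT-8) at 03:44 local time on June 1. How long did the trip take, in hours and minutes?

8 hours 20 minutes

Departure in UTC: 17:54 + 9:30 = 03:24 on Jun 1.
Arrival in UTC: 03:44 + 8:00 = 11:44 on Jun 1.
Elapsed = 11:44 − 03:24 = 8 hours 20 minutes.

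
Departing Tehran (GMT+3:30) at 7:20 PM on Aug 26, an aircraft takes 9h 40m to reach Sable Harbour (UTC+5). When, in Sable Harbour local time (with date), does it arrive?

Sable Harbour is 1:30 ahead of Tehran.
After 9 hours and 40 minutes it is 5:00 AM (Aug 27) in Tehran.
Shift by the zone difference: 5:00 AM + 1:30 = 6:30 AM on Aug 27 in Sable Harbour.

6:30 AM on Aug 27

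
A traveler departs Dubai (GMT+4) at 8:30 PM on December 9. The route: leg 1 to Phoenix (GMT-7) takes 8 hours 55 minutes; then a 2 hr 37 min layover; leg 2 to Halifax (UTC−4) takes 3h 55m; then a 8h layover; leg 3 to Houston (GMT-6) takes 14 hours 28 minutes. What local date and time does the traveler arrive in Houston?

Convert departure to UTC: 8:30 PM − 4:00 = 4:30 PM UTC on Dec 9.
Add 8 hours 55 minutes leg 1 → 1:25 AM UTC (Dec 10).
Add 2 hours 37 minutes layover in Phoenix → 4:02 AM UTC.
Add 3 hours and 55 minutes leg 2 → 7:57 AM UTC.
Add 8 hours layover in Halifax → 3:57 PM UTC.
Add 14 hours 28 minutes leg 3 → 6:25 AM UTC (Dec 11).
Houston is UTC−6:00, so local arrival = 6:25 AM − 6:00 = 12:25 AM on Dec 11.

12:25 AM on December 11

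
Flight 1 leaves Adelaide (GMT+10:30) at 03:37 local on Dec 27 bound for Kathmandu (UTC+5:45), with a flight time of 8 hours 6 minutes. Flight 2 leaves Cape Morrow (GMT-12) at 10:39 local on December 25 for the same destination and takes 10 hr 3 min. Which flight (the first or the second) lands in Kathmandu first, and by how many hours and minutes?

the second, by 16 hours 31 minutes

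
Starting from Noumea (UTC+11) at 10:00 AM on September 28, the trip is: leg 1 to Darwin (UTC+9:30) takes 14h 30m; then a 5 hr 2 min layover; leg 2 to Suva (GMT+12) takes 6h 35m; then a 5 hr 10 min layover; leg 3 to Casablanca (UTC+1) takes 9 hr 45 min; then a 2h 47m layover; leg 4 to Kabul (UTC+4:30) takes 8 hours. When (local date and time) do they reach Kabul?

Convert departure to UTC: 10:00 AM − 11:00 = 11:00 PM UTC on Sep 27.
Add 14 hours and 30 minutes leg 1 → 1:30 PM UTC (Sep 28).
Add 5 hours 2 minutes layover in Darwin → 6:32 PM UTC.
Add 6 hours and 35 minutes leg 2 → 1:07 AM UTC (Sep 29).
Add 5 hours 10 minutes layover in Suva → 6:17 AM UTC.
Add 9 hours and 45 minutes leg 3 → 4:02 PM UTC.
Add 2 hours and 47 minutes layover in Casablanca → 6:49 PM UTC.
Add 8 hours leg 4 → 2:49 AM UTC (Sep 30).
Kabul is UTC+4:30, so local arrival = 2:49 AM + 4:30 = 7:19 AM on Sep 30.

7:19 AM on Sep 30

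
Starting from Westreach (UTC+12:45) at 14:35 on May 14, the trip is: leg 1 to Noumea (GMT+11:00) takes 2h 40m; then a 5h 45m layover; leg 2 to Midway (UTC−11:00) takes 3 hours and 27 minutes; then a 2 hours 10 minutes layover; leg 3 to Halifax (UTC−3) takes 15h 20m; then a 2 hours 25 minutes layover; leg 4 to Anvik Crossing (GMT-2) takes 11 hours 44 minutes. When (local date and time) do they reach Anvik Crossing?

19:21 on May 15

Convert departure to UTC: 14:35 − 12:45 = 01:50 UTC on May 14.
Add 2 hours 40 minutes leg 1 → 04:30 UTC.
Add 5 hours and 45 minutes layover in Noumea → 10:15 UTC.
Add 3 hours and 27 minutes leg 2 → 13:42 UTC.
Add 2 hours and 10 minutes layover in Midway → 15:52 UTC.
Add 15 hours and 20 minutes leg 3 → 07:12 UTC (May 15).
Add 2 hours 25 minutes layover in Halifax → 09:37 UTC.
Add 11 hours and 44 minutes leg 4 → 21:21 UTC.
Anvik Crossing is UTC−2:00, so local arrival = 21:21 − 2:00 = 19:21 on May 15.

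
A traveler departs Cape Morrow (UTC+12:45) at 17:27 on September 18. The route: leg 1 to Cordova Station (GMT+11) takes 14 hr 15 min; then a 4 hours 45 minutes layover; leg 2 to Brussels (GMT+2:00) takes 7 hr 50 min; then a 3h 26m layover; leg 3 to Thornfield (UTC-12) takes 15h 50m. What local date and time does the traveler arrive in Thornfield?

14:48 on September 19

Convert departure to UTC: 17:27 − 12:45 = 04:42 UTC on Sep 18.
Add 14 hours 15 minutes leg 1 → 18:57 UTC.
Add 4 hours and 45 minutes layover in Cordova Station → 23:42 UTC.
Add 7 hours and 50 minutes leg 2 → 07:32 UTC (Sep 19).
Add 3 hours 26 minutes layover in Brussels → 10:58 UTC.
Add 15 hours and 50 minutes leg 3 → 02:48 UTC (Sep 20).
Thornfield is UTC−12:00, so local arrival = 02:48 − 12:00 = 14:48 on Sep 19.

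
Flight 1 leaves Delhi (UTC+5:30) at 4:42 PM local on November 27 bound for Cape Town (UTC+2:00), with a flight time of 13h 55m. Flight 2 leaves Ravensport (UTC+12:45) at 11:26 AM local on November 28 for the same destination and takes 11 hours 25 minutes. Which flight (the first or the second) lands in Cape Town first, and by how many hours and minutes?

Flight 1 in UTC: 4:42 PM − 5:30 = 11:12 AM on Nov 27.
+13 hours 55 minutes → arrive 1:07 AM UTC on Nov 28.
Flight 2 in UTC: 11:26 AM − 12:45 = 10:41 PM on Nov 27.
+11 hours and 25 minutes → arrive 10:06 AM UTC on Nov 28.
Flight 1 lands earlier by 8 hours 59 minutes.

the first, by 8 hours 59 minutes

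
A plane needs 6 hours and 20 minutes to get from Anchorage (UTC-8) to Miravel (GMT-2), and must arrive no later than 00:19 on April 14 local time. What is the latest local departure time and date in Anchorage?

11:59 on Apr 13

Target arrival in UTC: 00:19 + 2:00 = 02:19 on Apr 14.
Subtract 6 hours 20 minutes → departure 19:59 UTC on Apr 13.
Anchorage is UTC−8:00: 19:59 − 8:00 = 11:59 on Apr 13.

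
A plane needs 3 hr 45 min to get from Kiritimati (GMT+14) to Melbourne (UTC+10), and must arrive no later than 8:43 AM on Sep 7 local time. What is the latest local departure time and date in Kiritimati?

Target arrival in UTC: 8:43 AM − 10:00 = 10:43 PM on Sep 6.
Subtract 3 hours and 45 minutes → departure 6:58 PM UTC on Sep 6.
Kiritimati is UTC+14:00: 6:58 PM + 14:00 = 8:58 AM on Sep 7.

8:58 AM on Sep 7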